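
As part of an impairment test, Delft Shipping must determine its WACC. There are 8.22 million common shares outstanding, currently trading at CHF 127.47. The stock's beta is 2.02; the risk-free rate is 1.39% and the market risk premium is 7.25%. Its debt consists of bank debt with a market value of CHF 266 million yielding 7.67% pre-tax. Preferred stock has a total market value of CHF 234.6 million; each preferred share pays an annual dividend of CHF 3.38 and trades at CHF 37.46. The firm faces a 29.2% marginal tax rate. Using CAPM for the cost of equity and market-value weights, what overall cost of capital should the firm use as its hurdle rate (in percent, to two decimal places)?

Cost of equity via CAPM: Re = 1.39% + 2.02 × 7.25% = 16.0350%.
Cost of preferred: Rp = 3.38 / 37.46 = 9.0230%.
Market value of equity E = 127.47 × 8.22m = 1047.8034m.
Total capital V = 1047.8034 + 234.6 + 266 = 1548.4034.
Equity: weight = 1047.8034/1548.4034 = 0.6767; cost = 16.035%.
Preferred: weight = 234.6/1548.4034 = 0.1515; cost = 9.023%.
Bank debt: weight = 266/1548.4034 = 0.1718; after-tax cost = 7.67% × (1 − 29.2%) = 5.4304%.
WACC = 0.6767 × 16.0350% + 0.1515 × 9.0230% + 0.1718 × 5.4304% = 13.1508%.

13.15%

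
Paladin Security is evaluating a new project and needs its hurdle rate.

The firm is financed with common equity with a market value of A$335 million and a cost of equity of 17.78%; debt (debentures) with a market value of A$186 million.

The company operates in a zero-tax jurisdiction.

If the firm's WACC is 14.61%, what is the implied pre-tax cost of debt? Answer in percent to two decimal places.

8.90%

Total capital V = 335 + 186 = 521.
Equity weight = 335/521 = 0.6430.
Debentures weight = 186/521 = 0.3570.
Equity contribution = 0.6430 × 17.78% = 11.4324%.
Remaining for debt = 14.61% − 11.4324% = 3.1776%.
Rd × (1 − 0%) × 0.3570 = 3.1776%  ⇒  Rd = 8.9006%.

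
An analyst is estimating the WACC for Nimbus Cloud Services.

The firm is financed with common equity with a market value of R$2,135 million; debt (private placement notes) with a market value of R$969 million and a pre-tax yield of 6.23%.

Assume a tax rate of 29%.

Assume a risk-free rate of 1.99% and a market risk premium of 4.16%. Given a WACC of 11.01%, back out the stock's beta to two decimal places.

Total capital V = 2135 + 969 = 3104.
Equity weight = 2135/3104 = 0.6878.
Private placement notes weight = 969/3104 = 0.3122.
Debt contribution = 0.3122 × 6.23% × (1 − 29%) = 1.3809%.
Required equity contribution = 11.01% − 1.3809% = 9.6291%  ⇒  Re = 13.9995%.
CAPM: 13.9995% = 1.99% + β × 4.16%  ⇒  β = 2.8869.

2.89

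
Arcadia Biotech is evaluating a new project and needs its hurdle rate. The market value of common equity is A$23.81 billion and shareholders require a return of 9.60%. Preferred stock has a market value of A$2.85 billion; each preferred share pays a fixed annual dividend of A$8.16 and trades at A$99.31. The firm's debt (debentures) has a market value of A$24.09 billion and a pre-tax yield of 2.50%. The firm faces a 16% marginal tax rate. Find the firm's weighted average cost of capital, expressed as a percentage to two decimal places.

5.96%

Cost of preferred: Rp = 8.16 / 99.31 = 8.2167%.
Total capital V = 23.81 + 2.85 + 24.09 = 50.75.
Equity: weight = 23.81/50.75 = 0.4692; cost = 9.6%.
Preferred: weight = 2.85/50.75 = 0.0562; cost = 8.2167%.
Debentures: weight = 24.09/50.75 = 0.4747; after-tax cost = 2.5% × (1 − 16%) = 2.1000%.
WACC = 0.4692 × 9.6000% + 0.0562 × 8.2167% + 0.4747 × 2.1000% = 5.9622%.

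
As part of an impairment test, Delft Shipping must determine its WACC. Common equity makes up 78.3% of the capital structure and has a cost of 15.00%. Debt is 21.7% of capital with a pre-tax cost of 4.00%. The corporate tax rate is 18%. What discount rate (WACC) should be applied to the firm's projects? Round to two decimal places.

12.46%

After-tax cost of debt = 4% × (1 − 18%) = 3.2800%.
WACC = 0.783 × 15.0000% + 0.217 × 3.2800% = 12.4568%.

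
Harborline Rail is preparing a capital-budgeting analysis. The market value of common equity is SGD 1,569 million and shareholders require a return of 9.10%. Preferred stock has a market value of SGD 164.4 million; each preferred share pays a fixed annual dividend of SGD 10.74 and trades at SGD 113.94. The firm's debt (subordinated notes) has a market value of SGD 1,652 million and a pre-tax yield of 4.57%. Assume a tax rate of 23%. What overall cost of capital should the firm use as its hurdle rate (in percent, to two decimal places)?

Cost of preferred: Rp = 10.74 / 113.94 = 9.4260%.
Total capital V = 1569 + 164.4 + 1652 = 3385.4.
Equity: weight = 1569/3385.4 = 0.4635; cost = 9.1%.
Preferred: weight = 164.4/3385.4 = 0.0486; cost = 9.426%.
Subordinated notes: weight = 1652/3385.4 = 0.4880; after-tax cost = 4.57% × (1 − 23%) = 3.5189%.
WACC = 0.4635 × 9.1000% + 0.0486 × 9.4260% + 0.4880 × 3.5189% = 6.3924%.

6.39%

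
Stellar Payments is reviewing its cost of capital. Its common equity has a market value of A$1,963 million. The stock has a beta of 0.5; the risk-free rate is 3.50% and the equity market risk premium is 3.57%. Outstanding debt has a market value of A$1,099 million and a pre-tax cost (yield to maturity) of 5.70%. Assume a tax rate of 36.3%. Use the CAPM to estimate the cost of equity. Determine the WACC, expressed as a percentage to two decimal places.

Cost of equity via CAPM: Re = 3.5% + 0.5 × 3.57% = 5.2850%.
Total capital V = 1963 + 1099 = 3062.
Equity: weight = 1963/3062 = 0.6411; cost = 5.285%.
Debt: weight = 1099/3062 = 0.3589; after-tax cost = 5.7% × (1 − 36.3%) = 3.6309%.
WACC = 0.6411 × 5.2850% + 0.3589 × 3.6309% = 4.6913%.

4.69%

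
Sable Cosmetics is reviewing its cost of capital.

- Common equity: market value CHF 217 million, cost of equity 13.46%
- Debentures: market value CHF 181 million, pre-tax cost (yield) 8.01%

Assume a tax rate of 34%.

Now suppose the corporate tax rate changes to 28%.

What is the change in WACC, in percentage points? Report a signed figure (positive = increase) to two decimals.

+0.22 pp

Current WACC:
Total capital V = 217 + 181 = 398.
Equity: weight = 217/398 = 0.5452; cost = 13.46%.
Debentures: weight = 181/398 = 0.4548; after-tax cost = 8.01% × (1 − 34%) = 5.2866%.
WACC = 0.5452 × 13.4600% + 0.4548 × 5.2866% = 9.7430%.
After the change:
Total capital V = 217 + 181 = 398.
Equity: weight = 217/398 = 0.5452; cost = 13.46%.
Debentures: weight = 181/398 = 0.4548; after-tax cost = 8.01% × (1 − 28%) = 5.7672%.
WACC = 0.5452 × 13.4600% + 0.4548 × 5.7672% = 9.9615%.
Change in WACC = 9.9615% − 9.7430% = 0.2186 pp.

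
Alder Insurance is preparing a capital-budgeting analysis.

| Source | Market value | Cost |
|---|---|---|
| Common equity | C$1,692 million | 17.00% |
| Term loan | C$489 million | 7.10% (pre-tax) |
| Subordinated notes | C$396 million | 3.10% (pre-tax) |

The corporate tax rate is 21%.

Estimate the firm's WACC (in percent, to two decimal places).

12.60%

Total capital V = 1692 + 489 + 396 = 2577.
Equity: weight = 1692/2577 = 0.6566; cost = 17%.
Term loan: weight = 489/2577 = 0.1898; after-tax cost = 7.1% × (1 − 21%) = 5.6090%.
Subordinated notes: weight = 396/2577 = 0.1537; after-tax cost = 3.1% × (1 − 21%) = 2.4490%.
WACC = 0.6566 × 17.0000% + 0.1898 × 5.6090% + 0.1537 × 2.4490% = 12.6025%.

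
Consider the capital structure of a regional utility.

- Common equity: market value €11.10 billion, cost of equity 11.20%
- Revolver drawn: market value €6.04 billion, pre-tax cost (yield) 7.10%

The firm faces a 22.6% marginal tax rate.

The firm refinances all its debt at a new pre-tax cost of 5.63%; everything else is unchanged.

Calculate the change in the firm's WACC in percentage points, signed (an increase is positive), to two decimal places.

-0.40 pp

Current WACC:
Total capital V = 11.1 + 6.04 = 17.14.
Equity: weight = 11.1/17.14 = 0.6476; cost = 11.2%.
Revolver drawn: weight = 6.04/17.14 = 0.3524; after-tax cost = 7.1% × (1 − 22.6%) = 5.4954%.
WACC = 0.6476 × 11.2000% + 0.3524 × 5.4954% = 9.1897%.
After the change:
Total capital V = 11.1 + 6.04 = 17.14.
Equity: weight = 11.1/17.14 = 0.6476; cost = 11.2%.
Revolver drawn: weight = 6.04/17.14 = 0.3524; after-tax cost = 5.63% × (1 − 22.6%) = 4.3576%.
WACC = 0.6476 × 11.2000% + 0.3524 × 4.3576% = 8.7888%.
Change in WACC = 8.7888% − 9.1897% = -0.4009 pp.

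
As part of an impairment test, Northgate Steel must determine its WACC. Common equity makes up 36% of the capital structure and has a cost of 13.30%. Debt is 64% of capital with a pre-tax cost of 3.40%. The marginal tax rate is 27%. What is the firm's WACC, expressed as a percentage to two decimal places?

6.38%

After-tax cost of debt = 3.4% × (1 − 27%) = 2.4820%.
WACC = 0.360 × 13.3000% + 0.640 × 2.4820% = 6.3765%.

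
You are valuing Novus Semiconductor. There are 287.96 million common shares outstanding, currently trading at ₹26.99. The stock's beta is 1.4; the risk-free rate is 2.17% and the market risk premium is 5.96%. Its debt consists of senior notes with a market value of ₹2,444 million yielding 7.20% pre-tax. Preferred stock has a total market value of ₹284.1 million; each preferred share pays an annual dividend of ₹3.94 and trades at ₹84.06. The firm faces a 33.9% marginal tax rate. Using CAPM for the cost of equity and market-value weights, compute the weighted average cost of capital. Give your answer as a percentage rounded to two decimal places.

Cost of equity via CAPM: Re = 2.17% + 1.4 × 5.96% = 10.5140%.
Cost of preferred: Rp = 3.94 / 84.06 = 4.6871%.
Market value of equity E = 26.99 × 287.96m = 7772.0404m.
Total capital V = 7772.0404 + 284.1 + 2444 = 10500.1404.
Equity: weight = 7772.0404/10500.1404 = 0.7402; cost = 10.514%.
Preferred: weight = 284.1/10500.1404 = 0.0271; cost = 4.6871%.
Senior notes: weight = 2444/10500.1404 = 0.2328; after-tax cost = 7.2% × (1 − 33.9%) = 4.7592%.
WACC = 0.7402 × 10.5140% + 0.0271 × 4.6871% + 0.2328 × 4.7592% = 9.0169%.

9.02%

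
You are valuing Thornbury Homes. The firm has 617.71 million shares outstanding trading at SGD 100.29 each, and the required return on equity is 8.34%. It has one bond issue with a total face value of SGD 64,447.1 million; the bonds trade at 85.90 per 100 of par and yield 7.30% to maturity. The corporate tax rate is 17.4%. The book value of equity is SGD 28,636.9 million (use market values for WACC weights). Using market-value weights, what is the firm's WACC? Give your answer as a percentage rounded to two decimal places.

7.25%

Market value of equity E = 100.29 × 617.71m = 61950.1359m. Market value of debt D = 64447.1m × 85.9/100 = 55360.0589m.
Total capital V = 61950.1359 + 55360.0589 = 117310.1948.
Equity: weight = 61950.1359/117310.1948 = 0.5281; cost = 8.34%.
Bonds outstanding: weight = 55360.0589/117310.1948 = 0.4719; after-tax cost = 7.3% × (1 − 17.4%) = 6.0298%.
WACC = 0.5281 × 8.3400% + 0.4719 × 6.0298% = 7.2498%.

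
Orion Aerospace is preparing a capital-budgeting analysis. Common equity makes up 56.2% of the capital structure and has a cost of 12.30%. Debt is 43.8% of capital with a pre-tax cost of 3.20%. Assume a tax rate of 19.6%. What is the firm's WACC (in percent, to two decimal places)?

8.04%

After-tax cost of debt = 3.2% × (1 − 19.6%) = 2.5728%.
WACC = 0.562 × 12.3000% + 0.438 × 2.5728% = 8.0395%.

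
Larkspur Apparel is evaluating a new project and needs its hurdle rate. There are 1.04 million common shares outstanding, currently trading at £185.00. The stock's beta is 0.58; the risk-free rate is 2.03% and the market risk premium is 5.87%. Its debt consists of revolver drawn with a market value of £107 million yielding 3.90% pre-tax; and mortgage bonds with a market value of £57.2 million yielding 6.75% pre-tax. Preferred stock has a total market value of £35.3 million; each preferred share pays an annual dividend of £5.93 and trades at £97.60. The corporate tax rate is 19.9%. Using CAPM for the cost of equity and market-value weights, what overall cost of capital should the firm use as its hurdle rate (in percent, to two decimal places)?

4.86%

Cost of equity via CAPM: Re = 2.03% + 0.58 × 5.87% = 5.4346%.
Cost of preferred: Rp = 5.93 / 97.6 = 6.0758%.
Market value of equity E = 185.0 × 1.04m = 192.4m.
Total capital V = 192.4 + 35.3 + 107 + 57.2 = 391.9.
Equity: weight = 192.4/391.9 = 0.4909; cost = 5.4346%.
Preferred: weight = 35.3/391.9 = 0.0901; cost = 6.0758%.
Revolver drawn: weight = 107/391.9 = 0.2730; after-tax cost = 3.9% × (1 − 19.9%) = 3.1239%.
Mortgage bonds: weight = 57.2/391.9 = 0.1460; after-tax cost = 6.75% × (1 − 19.9%) = 5.4068%.
WACC = 0.4909 × 5.4346% + 0.0901 × 6.0758% + 0.2730 × 3.1239% + 0.1460 × 5.4068% = 4.8574%.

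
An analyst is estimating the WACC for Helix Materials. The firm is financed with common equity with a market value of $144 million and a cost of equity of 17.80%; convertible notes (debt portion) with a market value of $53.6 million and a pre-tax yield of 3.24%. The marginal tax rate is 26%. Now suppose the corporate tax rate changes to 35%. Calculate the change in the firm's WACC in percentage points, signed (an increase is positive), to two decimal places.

-0.08 pp

Current WACC:
Total capital V = 144 + 53.6 = 197.6.
Equity: weight = 144/197.6 = 0.7287; cost = 17.8%.
Convertible notes (debt portion): weight = 53.6/197.6 = 0.2713; after-tax cost = 3.24% × (1 − 26%) = 2.3976%.
WACC = 0.7287 × 17.8000% + 0.2713 × 2.3976% = 13.6220%.
After the change:
Total capital V = 144 + 53.6 = 197.6.
Equity: weight = 144/197.6 = 0.7287; cost = 17.8%.
Convertible notes (debt portion): weight = 53.6/197.6 = 0.2713; after-tax cost = 3.24% × (1 − 35%) = 2.1060%.
WACC = 0.7287 × 17.8000% + 0.2713 × 2.1060% = 13.5429%.
Change in WACC = 13.5429% − 13.6220% = -0.0791 pp.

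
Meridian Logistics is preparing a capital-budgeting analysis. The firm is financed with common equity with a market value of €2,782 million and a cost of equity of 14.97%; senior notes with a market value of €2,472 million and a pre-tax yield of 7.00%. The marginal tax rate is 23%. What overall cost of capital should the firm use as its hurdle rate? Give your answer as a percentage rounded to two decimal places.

Total capital V = 2782 + 2472 = 5254.
Equity: weight = 2782/5254 = 0.5295; cost = 14.97%.
Senior notes: weight = 2472/5254 = 0.4705; after-tax cost = 7% × (1 − 23%) = 5.3900%.
WACC = 0.5295 × 14.9700% + 0.4705 × 5.3900% = 10.4626%.

10.46%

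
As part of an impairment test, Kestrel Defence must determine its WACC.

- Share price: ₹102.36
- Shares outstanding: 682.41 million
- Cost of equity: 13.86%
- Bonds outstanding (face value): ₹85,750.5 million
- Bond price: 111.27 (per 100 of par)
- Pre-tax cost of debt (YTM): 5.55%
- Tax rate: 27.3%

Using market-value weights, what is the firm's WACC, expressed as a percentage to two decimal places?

8.19%

Market value of equity E = 102.36 × 682.41m = 69851.4876m. Market value of debt D = 85750.5m × 111.27/100 = 95414.58135m.
Total capital V = 69851.4876 + 95414.58135 = 165266.06895.
Equity: weight = 69851.4876/165266.06895 = 0.4227; cost = 13.86%.
Bonds outstanding: weight = 95414.58135/165266.06895 = 0.5773; after-tax cost = 5.55% × (1 − 27.3%) = 4.0348%.
WACC = 0.4227 × 13.8600% + 0.5773 × 4.0348% = 8.1876%.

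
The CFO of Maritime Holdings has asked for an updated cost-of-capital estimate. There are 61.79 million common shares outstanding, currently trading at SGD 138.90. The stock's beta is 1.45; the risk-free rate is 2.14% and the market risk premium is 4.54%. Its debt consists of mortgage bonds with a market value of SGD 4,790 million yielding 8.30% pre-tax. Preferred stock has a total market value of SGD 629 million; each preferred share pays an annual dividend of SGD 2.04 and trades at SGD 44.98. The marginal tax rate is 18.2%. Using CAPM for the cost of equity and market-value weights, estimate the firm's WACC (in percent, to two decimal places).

Cost of equity via CAPM: Re = 2.14% + 1.45 × 4.54% = 8.7230%.
Cost of preferred: Rp = 2.04 / 44.98 = 4.5353%.
Market value of equity E = 138.9 × 61.79m = 8582.631m.
Total capital V = 8582.631 + 629 + 4790 = 14001.631.
Equity: weight = 8582.631/14001.631 = 0.6130; cost = 8.723%.
Preferred: weight = 629/14001.631 = 0.0449; cost = 4.5353%.
Mortgage bonds: weight = 4790/14001.631 = 0.3421; after-tax cost = 8.3% × (1 − 18.2%) = 6.7894%.
WACC = 0.6130 × 8.7230% + 0.0449 × 4.5353% + 0.3421 × 6.7894% = 7.8734%.

7.87%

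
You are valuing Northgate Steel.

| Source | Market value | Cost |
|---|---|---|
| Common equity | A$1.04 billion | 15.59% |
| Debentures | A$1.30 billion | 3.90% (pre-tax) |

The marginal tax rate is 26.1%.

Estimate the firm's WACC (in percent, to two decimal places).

8.53%

Total capital V = 1.04 + 1.3 = 2.34.
Equity: weight = 1.04/2.34 = 0.4444; cost = 15.59%.
Debentures: weight = 1.3/2.34 = 0.5556; after-tax cost = 3.9% × (1 − 26.1%) = 2.8821%.
WACC = 0.4444 × 15.5900% + 0.5556 × 2.8821% = 8.5301%.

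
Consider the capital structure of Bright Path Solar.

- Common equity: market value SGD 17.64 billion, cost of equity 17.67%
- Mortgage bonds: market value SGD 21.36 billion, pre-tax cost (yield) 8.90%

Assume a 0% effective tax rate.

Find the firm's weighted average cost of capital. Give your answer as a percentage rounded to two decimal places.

Total capital V = 17.64 + 21.36 = 39.
Equity: weight = 17.64/39 = 0.4523; cost = 17.67%.
Mortgage bonds: weight = 21.36/39 = 0.5477; after-tax cost = 8.9% × (1 − 0%) = 8.9000%.
WACC = 0.4523 × 17.6700% + 0.5477 × 8.9000% = 12.8667%.

12.87%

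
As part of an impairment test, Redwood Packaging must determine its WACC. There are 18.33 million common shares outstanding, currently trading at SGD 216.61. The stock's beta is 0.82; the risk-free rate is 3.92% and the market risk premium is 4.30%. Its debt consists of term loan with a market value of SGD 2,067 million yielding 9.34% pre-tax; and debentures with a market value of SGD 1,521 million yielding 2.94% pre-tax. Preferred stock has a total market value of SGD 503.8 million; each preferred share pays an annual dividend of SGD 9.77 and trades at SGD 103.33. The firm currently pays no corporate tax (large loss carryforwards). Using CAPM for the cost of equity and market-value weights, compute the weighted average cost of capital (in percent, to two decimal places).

7.21%

Cost of equity via CAPM: Re = 3.92% + 0.82 × 4.3% = 7.4460%.
Cost of preferred: Rp = 9.77 / 103.33 = 9.4551%.
Market value of equity E = 216.61 × 18.33m = 3970.4613m.
Total capital V = 3970.4613 + 503.8 + 2067 + 1521 = 8062.2613.
Equity: weight = 3970.4613/8062.2613 = 0.4925; cost = 7.446%.
Preferred: weight = 503.8/8062.2613 = 0.0625; cost = 9.4551%.
Term loan: weight = 2067/8062.2613 = 0.2564; after-tax cost = 9.34% × (1 − 0%) = 9.3400%.
Debentures: weight = 1521/8062.2613 = 0.1887; after-tax cost = 2.94% × (1 − 0%) = 2.9400%.
WACC = 0.4925 × 7.4460% + 0.0625 × 9.4551% + 0.2564 × 9.3400% + 0.1887 × 2.9400% = 7.2070%.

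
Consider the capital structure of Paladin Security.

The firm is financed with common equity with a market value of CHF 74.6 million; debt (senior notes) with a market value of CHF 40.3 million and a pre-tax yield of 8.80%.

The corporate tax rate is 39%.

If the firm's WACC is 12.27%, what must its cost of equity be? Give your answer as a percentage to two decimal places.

16.00%

Total capital V = 74.6 + 40.3 = 114.9.
Equity weight = 74.6/114.9 = 0.6493.
Senior notes weight = 40.3/114.9 = 0.3507.
Debt contribution = 0.3507 × 8.8% × (1 − 39%) = 1.8828%.
Required equity contribution = 12.27% − 1.8828% = 10.3872%.
Re = 10.3872% / 0.6493 = 15.9986%.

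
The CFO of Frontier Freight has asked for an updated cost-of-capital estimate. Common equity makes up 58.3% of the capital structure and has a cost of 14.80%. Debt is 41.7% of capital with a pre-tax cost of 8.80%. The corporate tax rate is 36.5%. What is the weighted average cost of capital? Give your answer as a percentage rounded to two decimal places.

After-tax cost of debt = 8.8% × (1 − 36.5%) = 5.5880%.
WACC = 0.583 × 14.8000% + 0.417 × 5.5880% = 10.9586%.

10.96%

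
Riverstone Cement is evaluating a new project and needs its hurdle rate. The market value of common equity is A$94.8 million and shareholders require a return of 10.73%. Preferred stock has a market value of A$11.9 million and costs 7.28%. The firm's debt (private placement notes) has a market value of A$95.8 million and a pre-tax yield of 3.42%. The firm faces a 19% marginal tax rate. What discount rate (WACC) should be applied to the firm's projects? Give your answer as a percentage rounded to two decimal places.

6.76%

Total capital V = 94.8 + 11.9 + 95.8 = 202.5.
Equity: weight = 94.8/202.5 = 0.4681; cost = 10.73%.
Preferred: weight = 11.9/202.5 = 0.0588; cost = 7.28%.
Private placement notes: weight = 95.8/202.5 = 0.4731; after-tax cost = 3.42% × (1 − 19%) = 2.7702%.
WACC = 0.4681 × 10.7300% + 0.0588 × 7.2800% + 0.4731 × 2.7702% = 6.7616%.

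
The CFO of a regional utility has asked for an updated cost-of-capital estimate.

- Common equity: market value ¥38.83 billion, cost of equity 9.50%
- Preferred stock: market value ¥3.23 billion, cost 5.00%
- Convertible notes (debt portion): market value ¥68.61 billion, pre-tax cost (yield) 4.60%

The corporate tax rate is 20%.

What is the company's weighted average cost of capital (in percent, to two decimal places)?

Total capital V = 38.83 + 3.23 + 68.61 = 110.67.
Equity: weight = 38.83/110.67 = 0.3509; cost = 9.5%.
Preferred: weight = 3.23/110.67 = 0.0292; cost = 5%.
Convertible notes (debt portion): weight = 68.61/110.67 = 0.6200; after-tax cost = 4.6% × (1 − 20%) = 3.6800%.
WACC = 0.3509 × 9.5000% + 0.0292 × 5.0000% + 0.6200 × 3.6800% = 5.7605%.

5.76%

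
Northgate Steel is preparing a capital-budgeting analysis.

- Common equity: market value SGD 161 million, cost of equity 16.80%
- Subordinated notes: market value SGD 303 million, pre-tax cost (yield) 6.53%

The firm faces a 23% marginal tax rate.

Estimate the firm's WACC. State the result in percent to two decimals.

9.11%

Total capital V = 161 + 303 = 464.
Equity: weight = 161/464 = 0.3470; cost = 16.8%.
Subordinated notes: weight = 303/464 = 0.6530; after-tax cost = 6.53% × (1 − 23%) = 5.0281%.
WACC = 0.3470 × 16.8000% + 0.6530 × 5.0281% = 9.1127%.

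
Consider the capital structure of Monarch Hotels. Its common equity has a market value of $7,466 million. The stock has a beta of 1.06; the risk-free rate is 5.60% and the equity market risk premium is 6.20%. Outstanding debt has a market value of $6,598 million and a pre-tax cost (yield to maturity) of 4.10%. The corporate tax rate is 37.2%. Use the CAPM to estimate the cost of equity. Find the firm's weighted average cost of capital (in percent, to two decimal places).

7.67%

Cost of equity via CAPM: Re = 5.6% + 1.06 × 6.2% = 12.1720%.
Total capital V = 7466 + 6598 = 14064.
Equity: weight = 7466/14064 = 0.5309; cost = 12.172%.
Debt: weight = 6598/14064 = 0.4691; after-tax cost = 4.1% × (1 − 37.2%) = 2.5748%.
WACC = 0.5309 × 12.1720% + 0.4691 × 2.5748% = 7.6696%.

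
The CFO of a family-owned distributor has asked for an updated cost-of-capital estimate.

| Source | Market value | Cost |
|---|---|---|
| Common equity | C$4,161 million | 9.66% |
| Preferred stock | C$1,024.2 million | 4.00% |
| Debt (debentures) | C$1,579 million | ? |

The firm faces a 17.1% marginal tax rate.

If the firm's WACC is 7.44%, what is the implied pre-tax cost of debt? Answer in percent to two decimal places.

Total capital V = 4161 + 1024.2 + 1579 = 6764.2.
Equity weight = 4161/6764.2 = 0.6152.
Preferred weight = 1024.2/6764.2 = 0.1514.
Debentures weight = 1579/6764.2 = 0.2334.
Equity contribution = 0.6152 × 9.66% = 5.9424%.
Preferred contribution = 0.1514 × 4% = 0.6057%.
Remaining for debt = 7.44% − 6.5480% = 0.8920%.
Rd × (1 − 17.1%) × 0.2334 = 0.8920%  ⇒  Rd = 4.6093%.

4.61%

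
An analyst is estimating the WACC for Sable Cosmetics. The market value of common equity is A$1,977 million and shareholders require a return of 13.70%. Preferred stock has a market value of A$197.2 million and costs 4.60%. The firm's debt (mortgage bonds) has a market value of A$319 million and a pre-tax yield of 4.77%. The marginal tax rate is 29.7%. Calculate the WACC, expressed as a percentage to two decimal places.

Total capital V = 1977 + 197.2 + 319 = 2493.2.
Equity: weight = 1977/2493.2 = 0.7930; cost = 13.7%.
Preferred: weight = 197.2/2493.2 = 0.0791; cost = 4.6%.
Mortgage bonds: weight = 319/2493.2 = 0.1279; after-tax cost = 4.77% × (1 − 29.7%) = 3.3533%.
WACC = 0.7930 × 13.7000% + 0.0791 × 4.6000% + 0.1279 × 3.3533% = 11.6564%.

11.66%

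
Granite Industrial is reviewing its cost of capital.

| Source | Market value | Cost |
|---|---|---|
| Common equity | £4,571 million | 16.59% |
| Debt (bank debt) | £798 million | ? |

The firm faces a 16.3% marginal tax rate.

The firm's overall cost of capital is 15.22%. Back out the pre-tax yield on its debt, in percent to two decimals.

8.81%

Total capital V = 4571 + 798 = 5369.
Equity weight = 4571/5369 = 0.8514.
Bank debt weight = 798/5369 = 0.1486.
Equity contribution = 0.8514 × 16.59% = 14.1242%.
Remaining for debt = 15.22% − 14.1242% = 1.0958%.
Rd × (1 − 16.3%) × 0.1486 = 1.0958%  ⇒  Rd = 8.8083%.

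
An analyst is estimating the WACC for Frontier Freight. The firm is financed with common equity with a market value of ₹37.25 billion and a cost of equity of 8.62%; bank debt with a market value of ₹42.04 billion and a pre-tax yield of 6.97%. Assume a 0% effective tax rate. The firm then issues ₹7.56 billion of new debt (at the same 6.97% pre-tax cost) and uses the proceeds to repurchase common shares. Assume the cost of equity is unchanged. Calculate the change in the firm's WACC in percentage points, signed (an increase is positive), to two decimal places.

-0.16 pp

Current WACC:
Total capital V = 37.25 + 42.04 = 79.29.
Equity: weight = 37.25/79.29 = 0.4698; cost = 8.62%.
Bank debt: weight = 42.04/79.29 = 0.5302; after-tax cost = 6.97% × (1 − 0%) = 6.9700%.
WACC = 0.4698 × 8.6200% + 0.5302 × 6.9700% = 7.7452%.
After the change:
Total capital V = 29.69 + 49.6 = 79.29.
Equity: weight = 29.69/79.29 = 0.3744; cost = 8.62%.
Bank debt: weight = 49.6/79.29 = 0.6256; after-tax cost = 6.97% × (1 − 0%) = 6.9700%.
WACC = 0.3744 × 8.6200% + 0.6256 × 6.9700% = 7.5878%.
Change in WACC = 7.5878% − 7.7452% = -0.1573 pp.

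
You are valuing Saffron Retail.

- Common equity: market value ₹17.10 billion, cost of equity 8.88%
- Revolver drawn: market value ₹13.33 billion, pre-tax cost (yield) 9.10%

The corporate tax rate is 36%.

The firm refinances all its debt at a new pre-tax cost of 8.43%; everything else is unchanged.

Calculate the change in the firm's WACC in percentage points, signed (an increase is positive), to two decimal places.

Current WACC:
Total capital V = 17.1 + 13.33 = 30.43.
Equity: weight = 17.1/30.43 = 0.5619; cost = 8.88%.
Revolver drawn: weight = 13.33/30.43 = 0.4381; after-tax cost = 9.1% × (1 − 36%) = 5.8240%.
WACC = 0.5619 × 8.8800% + 0.4381 × 5.8240% = 7.5413%.
After the change:
Total capital V = 17.1 + 13.33 = 30.43.
Equity: weight = 17.1/30.43 = 0.5619; cost = 8.88%.
Revolver drawn: weight = 13.33/30.43 = 0.4381; after-tax cost = 8.43% × (1 − 36%) = 5.3952%.
WACC = 0.5619 × 8.8800% + 0.4381 × 5.3952% = 7.3535%.
Change in WACC = 7.3535% − 7.5413% = -0.1878 pp.

-0.19 pp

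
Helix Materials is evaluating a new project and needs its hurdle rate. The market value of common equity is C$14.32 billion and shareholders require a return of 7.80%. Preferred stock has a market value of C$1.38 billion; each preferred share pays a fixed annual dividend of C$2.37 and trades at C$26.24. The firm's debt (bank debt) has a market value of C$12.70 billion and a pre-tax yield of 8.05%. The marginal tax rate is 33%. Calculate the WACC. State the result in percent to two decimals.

Cost of preferred: Rp = 2.37 / 26.24 = 9.0320%.
Total capital V = 14.32 + 1.38 + 12.7 = 28.4.
Equity: weight = 14.32/28.4 = 0.5042; cost = 7.8%.
Preferred: weight = 1.38/28.4 = 0.0486; cost = 9.032%.
Bank debt: weight = 12.7/28.4 = 0.4472; after-tax cost = 8.05% × (1 − 33%) = 5.3935%.
WACC = 0.5042 × 7.8000% + 0.0486 × 9.0320% + 0.4472 × 5.3935% = 6.7837%.

6.78%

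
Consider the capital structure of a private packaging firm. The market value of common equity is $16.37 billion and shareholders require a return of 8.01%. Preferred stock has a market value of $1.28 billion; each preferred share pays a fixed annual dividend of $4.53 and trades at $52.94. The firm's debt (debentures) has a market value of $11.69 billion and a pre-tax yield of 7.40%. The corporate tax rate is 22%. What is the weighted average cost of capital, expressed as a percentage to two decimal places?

Cost of preferred: Rp = 4.53 / 52.94 = 8.5569%.
Total capital V = 16.37 + 1.28 + 11.69 = 29.34.
Equity: weight = 16.37/29.34 = 0.5579; cost = 8.01%.
Preferred: weight = 1.28/29.34 = 0.0436; cost = 8.5569%.
Debentures: weight = 11.69/29.34 = 0.3984; after-tax cost = 7.4% × (1 − 22%) = 5.7720%.
WACC = 0.5579 × 8.0100% + 0.0436 × 8.5569% + 0.3984 × 5.7720% = 7.1422%.

7.14%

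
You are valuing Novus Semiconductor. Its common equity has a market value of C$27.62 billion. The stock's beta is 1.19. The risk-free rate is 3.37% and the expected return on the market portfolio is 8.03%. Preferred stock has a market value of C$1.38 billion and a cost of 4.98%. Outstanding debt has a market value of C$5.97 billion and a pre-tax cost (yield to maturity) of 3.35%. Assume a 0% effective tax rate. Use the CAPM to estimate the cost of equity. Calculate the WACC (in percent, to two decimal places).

Market risk premium = 8.03% − 3.37% = 4.66%.
Cost of equity via CAPM: Re = 3.37% + 1.19 × 4.66% = 8.9154%.
Total capital V = 27.62 + 1.38 + 5.97 = 34.97.
Equity: weight = 27.62/34.97 = 0.7898; cost = 8.9154%.
Preferred: weight = 1.38/34.97 = 0.0395; cost = 4.98%.
Debt: weight = 5.97/34.97 = 0.1707; after-tax cost = 3.35% × (1 − 0%) = 3.3500%.
WACC = 0.7898 × 8.9154% + 0.0395 × 4.9800% + 0.1707 × 3.3500% = 7.8100%.

7.81%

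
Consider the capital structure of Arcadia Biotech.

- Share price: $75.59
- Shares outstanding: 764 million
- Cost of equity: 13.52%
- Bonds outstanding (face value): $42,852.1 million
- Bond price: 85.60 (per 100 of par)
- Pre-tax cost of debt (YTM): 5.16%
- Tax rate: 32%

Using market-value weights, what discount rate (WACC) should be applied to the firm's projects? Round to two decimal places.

9.63%

Market value of equity E = 75.59 × 764m = 57750.76m. Market value of debt D = 42852.1m × 85.6/100 = 36681.3976m.
Total capital V = 57750.76 + 36681.3976 = 94432.1576.
Equity: weight = 57750.76/94432.1576 = 0.6116; cost = 13.52%.
Bonds outstanding: weight = 36681.3976/94432.1576 = 0.3884; after-tax cost = 5.16% × (1 − 32%) = 3.5088%.
WACC = 0.6116 × 13.5200% + 0.3884 × 3.5088% = 9.6312%.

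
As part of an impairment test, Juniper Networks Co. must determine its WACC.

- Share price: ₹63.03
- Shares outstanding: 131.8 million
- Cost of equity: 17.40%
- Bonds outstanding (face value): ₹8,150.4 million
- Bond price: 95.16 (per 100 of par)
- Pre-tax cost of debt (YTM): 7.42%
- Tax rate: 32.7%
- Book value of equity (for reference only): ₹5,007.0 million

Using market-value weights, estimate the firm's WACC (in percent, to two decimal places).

Market value of equity E = 63.03 × 131.8m = 8307.354m. Market value of debt D = 8150.4m × 95.16/100 = 7755.92064m.
Total capital V = 8307.354 + 7755.92064 = 16063.27464.
Equity: weight = 8307.354/16063.27464 = 0.5172; cost = 17.4%.
Bonds outstanding: weight = 7755.92064/16063.27464 = 0.4828; after-tax cost = 7.42% × (1 − 32.7%) = 4.9937%.
WACC = 0.5172 × 17.4000% + 0.4828 × 4.9937% = 11.4098%.

11.41%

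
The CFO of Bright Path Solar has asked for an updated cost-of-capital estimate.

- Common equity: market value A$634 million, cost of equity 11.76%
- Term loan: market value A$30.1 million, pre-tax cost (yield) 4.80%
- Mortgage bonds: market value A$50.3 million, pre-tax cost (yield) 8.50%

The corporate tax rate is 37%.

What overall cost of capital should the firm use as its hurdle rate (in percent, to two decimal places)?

Total capital V = 634 + 30.1 + 50.3 = 714.4.
Equity: weight = 634/714.4 = 0.8875; cost = 11.76%.
Term loan: weight = 30.1/714.4 = 0.0421; after-tax cost = 4.8% × (1 − 37%) = 3.0240%.
Mortgage bonds: weight = 50.3/714.4 = 0.0704; after-tax cost = 8.5% × (1 − 37%) = 5.3550%.
WACC = 0.8875 × 11.7600% + 0.0421 × 3.0240% + 0.0704 × 5.3550% = 10.9410%.

10.94%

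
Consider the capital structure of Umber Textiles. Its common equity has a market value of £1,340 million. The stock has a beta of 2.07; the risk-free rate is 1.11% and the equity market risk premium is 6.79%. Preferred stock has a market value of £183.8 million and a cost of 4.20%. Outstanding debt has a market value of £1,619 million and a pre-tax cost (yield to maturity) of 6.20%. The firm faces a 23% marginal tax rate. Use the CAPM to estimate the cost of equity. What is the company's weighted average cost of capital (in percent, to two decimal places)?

Cost of equity via CAPM: Re = 1.11% + 2.07 × 6.79% = 15.1653%.
Total capital V = 1340 + 183.8 + 1619 = 3142.8.
Equity: weight = 1340/3142.8 = 0.4264; cost = 15.1653%.
Preferred: weight = 183.8/3142.8 = 0.0585; cost = 4.2%.
Debt: weight = 1619/3142.8 = 0.5151; after-tax cost = 6.2% × (1 − 23%) = 4.7740%.
WACC = 0.4264 × 15.1653% + 0.0585 × 4.2000% + 0.5151 × 4.7740% = 9.1710%.

9.17%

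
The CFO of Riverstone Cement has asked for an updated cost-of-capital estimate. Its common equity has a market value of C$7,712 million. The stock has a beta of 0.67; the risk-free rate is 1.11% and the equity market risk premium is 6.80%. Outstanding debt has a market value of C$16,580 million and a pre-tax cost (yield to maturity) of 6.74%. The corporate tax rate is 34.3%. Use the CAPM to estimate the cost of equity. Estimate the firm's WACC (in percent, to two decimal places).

4.82%

Cost of equity via CAPM: Re = 1.11% + 0.67 × 6.8% = 5.6660%.
Total capital V = 7712 + 16580 = 24292.
Equity: weight = 7712/24292 = 0.3175; cost = 5.666%.
Debt: weight = 16580/24292 = 0.6825; after-tax cost = 6.74% × (1 − 34.3%) = 4.4282%.
WACC = 0.3175 × 5.6660% + 0.6825 × 4.4282% = 4.8212%.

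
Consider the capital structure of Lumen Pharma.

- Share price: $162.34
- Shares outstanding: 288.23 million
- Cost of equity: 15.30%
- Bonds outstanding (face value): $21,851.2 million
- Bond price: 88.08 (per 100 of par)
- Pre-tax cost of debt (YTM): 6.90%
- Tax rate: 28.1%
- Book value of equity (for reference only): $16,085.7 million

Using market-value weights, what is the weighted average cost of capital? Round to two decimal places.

Market value of equity E = 162.34 × 288.23m = 46791.2582m. Market value of debt D = 21851.2m × 88.08/100 = 19246.53696m.
Total capital V = 46791.2582 + 19246.53696 = 66037.79516.
Equity: weight = 46791.2582/66037.79516 = 0.7086; cost = 15.3%.
Bonds outstanding: weight = 19246.53696/66037.79516 = 0.2914; after-tax cost = 6.9% × (1 − 28.1%) = 4.9611%.
WACC = 0.7086 × 15.3000% + 0.2914 × 4.9611% = 12.2868%.

12.29%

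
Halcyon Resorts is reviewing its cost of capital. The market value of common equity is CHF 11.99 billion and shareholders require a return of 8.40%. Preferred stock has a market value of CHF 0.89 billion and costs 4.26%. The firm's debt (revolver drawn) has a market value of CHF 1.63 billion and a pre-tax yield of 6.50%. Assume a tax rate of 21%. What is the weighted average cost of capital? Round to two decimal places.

Total capital V = 11.99 + 0.89 + 1.63 = 14.51.
Equity: weight = 11.99/14.51 = 0.8263; cost = 8.4%.
Preferred: weight = 0.89/14.51 = 0.0613; cost = 4.26%.
Revolver drawn: weight = 1.63/14.51 = 0.1123; after-tax cost = 6.5% × (1 − 21%) = 5.1350%.
WACC = 0.8263 × 8.4000% + 0.0613 × 4.2600% + 0.1123 × 5.1350% = 7.7793%.

7.78%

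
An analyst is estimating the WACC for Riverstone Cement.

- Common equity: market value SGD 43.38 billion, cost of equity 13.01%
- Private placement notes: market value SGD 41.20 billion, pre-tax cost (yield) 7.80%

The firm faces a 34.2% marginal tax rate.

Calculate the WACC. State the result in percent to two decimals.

Total capital V = 43.38 + 41.2 = 84.58.
Equity: weight = 43.38/84.58 = 0.5129; cost = 13.01%.
Private placement notes: weight = 41.2/84.58 = 0.4871; after-tax cost = 7.8% × (1 − 34.2%) = 5.1324%.
WACC = 0.5129 × 13.0100% + 0.4871 × 5.1324% = 9.1727%.

9.17%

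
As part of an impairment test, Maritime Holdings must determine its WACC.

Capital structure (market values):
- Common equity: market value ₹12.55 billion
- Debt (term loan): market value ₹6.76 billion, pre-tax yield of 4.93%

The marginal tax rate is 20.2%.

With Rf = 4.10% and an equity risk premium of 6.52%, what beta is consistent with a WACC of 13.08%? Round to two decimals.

2.13

Total capital V = 12.55 + 6.76 = 19.31.
Equity weight = 12.55/19.31 = 0.6499.
Term loan weight = 6.76/19.31 = 0.3501.
Debt contribution = 0.3501 × 4.93% × (1 − 20.2%) = 1.3773%.
Required equity contribution = 13.08% − 1.3773% = 11.7027%  ⇒  Re = 18.0064%.
CAPM: 18.0064% = 4.1% + β × 6.52%  ⇒  β = 2.1329.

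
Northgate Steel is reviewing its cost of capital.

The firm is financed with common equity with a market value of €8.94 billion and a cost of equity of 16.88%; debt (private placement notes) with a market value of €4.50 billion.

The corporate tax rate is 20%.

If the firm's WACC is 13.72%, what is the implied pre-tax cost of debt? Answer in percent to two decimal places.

9.30%

Total capital V = 8.94 + 4.5 = 13.44.
Equity weight = 8.94/13.44 = 0.6652.
Private placement notes weight = 4.5/13.44 = 0.3348.
Equity contribution = 0.6652 × 16.88% = 11.2282%.
Remaining for debt = 13.72% − 11.2282% = 2.4918%.
Rd × (1 − 20%) × 0.3348 = 2.4918%  ⇒  Rd = 9.3027%.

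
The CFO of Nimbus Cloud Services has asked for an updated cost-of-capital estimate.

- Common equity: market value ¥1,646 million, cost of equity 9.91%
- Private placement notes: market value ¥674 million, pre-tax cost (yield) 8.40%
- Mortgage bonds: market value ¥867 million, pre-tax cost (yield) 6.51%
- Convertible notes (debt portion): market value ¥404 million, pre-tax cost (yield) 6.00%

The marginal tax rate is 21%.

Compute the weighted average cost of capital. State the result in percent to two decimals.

Total capital V = 1646 + 674 + 867 + 404 = 3591.
Equity: weight = 1646/3591 = 0.4584; cost = 9.91%.
Private placement notes: weight = 674/3591 = 0.1877; after-tax cost = 8.4% × (1 − 21%) = 6.6360%.
Mortgage bonds: weight = 867/3591 = 0.2414; after-tax cost = 6.51% × (1 − 21%) = 5.1429%.
Convertible notes (debt portion): weight = 404/3591 = 0.1125; after-tax cost = 6% × (1 − 21%) = 4.7400%.
WACC = 0.4584 × 9.9100% + 0.1877 × 6.6360% + 0.2414 × 5.1429% + 0.1125 × 4.7400% = 7.5629%.

7.56%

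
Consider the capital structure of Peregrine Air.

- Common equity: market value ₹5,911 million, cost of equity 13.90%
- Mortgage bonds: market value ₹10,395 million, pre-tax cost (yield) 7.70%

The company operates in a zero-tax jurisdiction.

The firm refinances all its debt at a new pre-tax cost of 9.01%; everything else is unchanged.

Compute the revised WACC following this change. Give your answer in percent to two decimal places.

After the change:
Total capital V = 5911 + 10395 = 16306.
Equity: weight = 5911/16306 = 0.3625; cost = 13.9%.
Mortgage bonds: weight = 10395/16306 = 0.6375; after-tax cost = 9.01% × (1 − 0%) = 9.0100%.
WACC = 0.3625 × 13.9000% + 0.6375 × 9.0100% = 10.7826%.

10.78%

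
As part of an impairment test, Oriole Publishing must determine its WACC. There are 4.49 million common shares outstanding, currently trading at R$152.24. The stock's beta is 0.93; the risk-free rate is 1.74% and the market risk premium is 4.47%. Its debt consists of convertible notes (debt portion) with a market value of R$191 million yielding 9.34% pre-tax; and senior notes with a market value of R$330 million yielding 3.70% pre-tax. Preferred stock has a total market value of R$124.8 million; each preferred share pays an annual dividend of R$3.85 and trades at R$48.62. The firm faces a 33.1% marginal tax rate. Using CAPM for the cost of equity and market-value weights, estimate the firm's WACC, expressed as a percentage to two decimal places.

Cost of equity via CAPM: Re = 1.74% + 0.93 × 4.47% = 5.8971%.
Cost of preferred: Rp = 3.85 / 48.62 = 7.9186%.
Market value of equity E = 152.24 × 4.49m = 683.5576m.
Total capital V = 683.5576 + 124.8 + 191 + 330 = 1329.3576.
Equity: weight = 683.5576/1329.3576 = 0.5142; cost = 5.8971%.
Preferred: weight = 124.8/1329.3576 = 0.0939; cost = 7.9186%.
Convertible notes (debt portion): weight = 191/1329.3576 = 0.1437; after-tax cost = 9.34% × (1 − 33.1%) = 6.2485%.
Senior notes: weight = 330/1329.3576 = 0.2482; after-tax cost = 3.7% × (1 − 33.1%) = 2.4753%.
WACC = 0.5142 × 5.8971% + 0.0939 × 7.9186% + 0.1437 × 6.2485% + 0.2482 × 2.4753% = 5.2879%.

5.29%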